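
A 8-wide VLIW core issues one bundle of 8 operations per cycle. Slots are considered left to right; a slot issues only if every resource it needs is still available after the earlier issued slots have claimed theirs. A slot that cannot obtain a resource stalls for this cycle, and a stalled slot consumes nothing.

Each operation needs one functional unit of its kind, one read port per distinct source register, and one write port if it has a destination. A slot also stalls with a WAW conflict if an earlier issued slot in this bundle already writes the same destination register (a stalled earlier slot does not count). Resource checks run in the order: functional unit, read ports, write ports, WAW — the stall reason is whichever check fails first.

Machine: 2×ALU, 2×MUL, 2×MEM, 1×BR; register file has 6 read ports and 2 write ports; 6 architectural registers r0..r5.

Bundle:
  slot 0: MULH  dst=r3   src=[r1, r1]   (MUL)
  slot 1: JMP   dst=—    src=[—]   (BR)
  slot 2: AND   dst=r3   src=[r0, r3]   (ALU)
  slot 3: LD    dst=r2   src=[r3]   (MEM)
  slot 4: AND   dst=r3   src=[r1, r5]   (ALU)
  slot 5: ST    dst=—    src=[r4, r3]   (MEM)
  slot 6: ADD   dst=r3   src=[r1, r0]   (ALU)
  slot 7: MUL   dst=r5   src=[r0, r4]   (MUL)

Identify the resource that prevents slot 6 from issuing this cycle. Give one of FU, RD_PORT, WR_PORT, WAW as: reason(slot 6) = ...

reason(slot 6) = WR_PORT

[0] MUL needs rd=1 wr=1: ok; after: ALU=2 MUL=1 MEM=2 BR=1, R=5, W=1
[1] BR needs rd=0 wr=0: ok; after: ALU=2 MUL=1 MEM=2 BR=0, R=5, W=1
[2] ALU needs rd=2 wr=1: WAW; after: ALU=2 MUL=1 MEM=2 BR=0, R=5, W=1
[3] MEM needs rd=1 wr=1: ok; after: ALU=2 MUL=1 MEM=1 BR=0, R=4, W=0
[4] ALU needs rd=2 wr=1: WR_PORT; after: ALU=2 MUL=1 MEM=1 BR=0, R=4, W=0
[5] MEM needs rd=2 wr=0: ok; after: ALU=2 MUL=1 MEM=0 BR=0, R=2, W=0
[6] ALU needs rd=2 wr=1: WR_PORT; after: ALU=2 MUL=1 MEM=0 BR=0, R=2, W=0
[7] MUL needs rd=2 wr=1: WR_PORT; after: ALU=2 MUL=1 MEM=0 BR=0, R=2, W=0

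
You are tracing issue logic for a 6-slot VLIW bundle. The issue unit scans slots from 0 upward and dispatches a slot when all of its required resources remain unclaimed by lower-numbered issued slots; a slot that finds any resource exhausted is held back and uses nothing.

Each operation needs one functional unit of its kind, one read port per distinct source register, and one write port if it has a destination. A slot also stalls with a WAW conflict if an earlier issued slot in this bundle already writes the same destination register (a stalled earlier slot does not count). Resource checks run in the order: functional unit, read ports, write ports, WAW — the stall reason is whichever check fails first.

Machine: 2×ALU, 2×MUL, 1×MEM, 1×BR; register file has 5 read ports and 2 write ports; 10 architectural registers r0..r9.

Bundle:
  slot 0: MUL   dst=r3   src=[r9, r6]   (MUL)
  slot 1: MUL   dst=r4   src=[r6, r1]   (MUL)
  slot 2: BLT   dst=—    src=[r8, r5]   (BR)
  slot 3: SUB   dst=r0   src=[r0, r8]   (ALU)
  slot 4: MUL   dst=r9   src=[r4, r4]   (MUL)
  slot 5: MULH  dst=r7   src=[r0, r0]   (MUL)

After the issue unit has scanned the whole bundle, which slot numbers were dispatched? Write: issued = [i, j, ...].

  0. MUL→r3 ⇒ go  {2A/1Mu/1Ld/1B | 3r 1w}
  1. MUL→r4 ⇒ go  {2A/0Mu/1Ld/1B | 1r 0w}
  2. BR ⇒ no(RD_PORT)  {2A/0Mu/1Ld/1B | 1r 0w}
  3. ALU→r0 ⇒ no(RD_PORT)  {2A/0Mu/1Ld/1B | 1r 0w}
  4. MUL→r9 ⇒ no(FU)  {2A/0Mu/1Ld/1B | 1r 0w}
  5. MUL→r7 ⇒ no(FU)  {2A/0Mu/1Ld/1B | 1r 0w}

issued = [0, 1]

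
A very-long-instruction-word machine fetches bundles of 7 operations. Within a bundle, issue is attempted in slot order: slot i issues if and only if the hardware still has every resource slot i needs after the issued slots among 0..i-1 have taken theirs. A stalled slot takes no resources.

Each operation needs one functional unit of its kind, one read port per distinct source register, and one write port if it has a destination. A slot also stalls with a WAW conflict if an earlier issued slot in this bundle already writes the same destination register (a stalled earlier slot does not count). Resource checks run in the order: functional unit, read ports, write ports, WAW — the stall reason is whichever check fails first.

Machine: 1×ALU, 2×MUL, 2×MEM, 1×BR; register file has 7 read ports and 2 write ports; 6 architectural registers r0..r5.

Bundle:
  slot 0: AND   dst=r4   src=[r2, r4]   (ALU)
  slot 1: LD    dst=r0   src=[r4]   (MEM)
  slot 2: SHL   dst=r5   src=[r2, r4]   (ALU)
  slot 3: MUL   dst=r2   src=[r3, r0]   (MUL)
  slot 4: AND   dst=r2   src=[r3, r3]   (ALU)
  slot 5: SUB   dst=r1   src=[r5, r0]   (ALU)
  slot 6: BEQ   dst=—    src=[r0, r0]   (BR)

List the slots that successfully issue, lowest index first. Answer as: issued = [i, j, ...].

issued = [0, 1, 6]

#0 ALU src=r2,r4 dispatched  <A:0 Mu:2 Ld:2 B:1 rd:5 wr:1>
#1 MEM src=r4 dispatched  <A:0 Mu:2 Ld:1 B:1 rd:4 wr:0>
#2 ALU src=r2,r4 held:FU  <A:0 Mu:2 Ld:1 B:1 rd:4 wr:0>
#3 MUL src=r3,r0 held:WR_PORT  <A:0 Mu:2 Ld:1 B:1 rd:4 wr:0>
#4 ALU src=r3,r3 held:FU  <A:0 Mu:2 Ld:1 B:1 rd:4 wr:0>
#5 ALU src=r5,r0 held:FU  <A:0 Mu:2 Ld:1 B:1 rd:4 wr:0>
#6 BR src=r0,r0 dispatched  <A:0 Mu:2 Ld:1 B:0 rd:3 wr:0>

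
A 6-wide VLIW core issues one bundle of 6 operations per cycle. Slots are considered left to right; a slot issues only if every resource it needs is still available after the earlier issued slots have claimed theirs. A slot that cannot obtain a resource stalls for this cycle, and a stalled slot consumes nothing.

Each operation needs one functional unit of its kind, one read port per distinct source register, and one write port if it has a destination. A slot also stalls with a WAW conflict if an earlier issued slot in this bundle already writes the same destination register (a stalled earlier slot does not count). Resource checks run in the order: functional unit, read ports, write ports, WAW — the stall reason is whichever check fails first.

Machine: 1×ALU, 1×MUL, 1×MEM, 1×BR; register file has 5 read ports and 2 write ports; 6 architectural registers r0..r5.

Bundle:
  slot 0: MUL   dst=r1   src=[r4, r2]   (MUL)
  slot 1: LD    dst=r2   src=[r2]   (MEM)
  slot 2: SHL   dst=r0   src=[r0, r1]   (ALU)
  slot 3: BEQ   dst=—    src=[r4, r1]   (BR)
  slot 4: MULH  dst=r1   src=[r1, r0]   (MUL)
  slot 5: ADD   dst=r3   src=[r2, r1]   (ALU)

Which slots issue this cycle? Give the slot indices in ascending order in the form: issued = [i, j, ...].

issued = [0, 1, 3]

slot 0 (MUL): ISSUE — free A1,Mu0,Ld1,B1 rp3 wp1
slot 1 (MEM): ISSUE — free A1,Mu0,Ld0,B1 rp2 wp0
slot 2 (ALU): stall WR_PORT — free A1,Mu0,Ld0,B1 rp2 wp0
slot 3 (BR): ISSUE — free A1,Mu0,Ld0,B0 rp0 wp0
slot 4 (MUL): stall FU — free A1,Mu0,Ld0,B0 rp0 wp0
slot 5 (ALU): stall RD_PORT — free A1,Mu0,Ld0,B0 rp0 wp0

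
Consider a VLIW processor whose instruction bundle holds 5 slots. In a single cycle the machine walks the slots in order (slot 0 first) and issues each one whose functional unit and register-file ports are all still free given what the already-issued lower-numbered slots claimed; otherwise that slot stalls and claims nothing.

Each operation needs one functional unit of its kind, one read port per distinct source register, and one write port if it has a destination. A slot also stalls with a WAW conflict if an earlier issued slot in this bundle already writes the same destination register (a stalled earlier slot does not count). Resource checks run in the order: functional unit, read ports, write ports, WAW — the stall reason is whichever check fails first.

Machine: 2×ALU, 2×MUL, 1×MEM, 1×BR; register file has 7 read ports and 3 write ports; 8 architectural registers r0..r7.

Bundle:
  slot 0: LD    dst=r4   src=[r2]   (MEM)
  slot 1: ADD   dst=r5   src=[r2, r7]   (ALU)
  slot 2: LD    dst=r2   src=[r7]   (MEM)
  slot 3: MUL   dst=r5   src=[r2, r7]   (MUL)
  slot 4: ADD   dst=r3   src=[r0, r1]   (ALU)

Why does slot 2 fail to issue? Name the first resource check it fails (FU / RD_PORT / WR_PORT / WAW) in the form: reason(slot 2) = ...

[0] MEM needs rd=1 wr=1: ok; after: ALU=2 MUL=2 MEM=0 BR=1, R=6, W=2
[1] ALU needs rd=2 wr=1: ok; after: ALU=1 MUL=2 MEM=0 BR=1, R=4, W=1
[2] MEM needs rd=1 wr=1: FU; after: ALU=1 MUL=2 MEM=0 BR=1, R=4, W=1
[3] MUL needs rd=2 wr=1: WAW; after: ALU=1 MUL=2 MEM=0 BR=1, R=4, W=1
[4] ALU needs rd=2 wr=1: ok; after: ALU=0 MUL=2 MEM=0 BR=1, R=2, W=0

reason(slot 2) = FU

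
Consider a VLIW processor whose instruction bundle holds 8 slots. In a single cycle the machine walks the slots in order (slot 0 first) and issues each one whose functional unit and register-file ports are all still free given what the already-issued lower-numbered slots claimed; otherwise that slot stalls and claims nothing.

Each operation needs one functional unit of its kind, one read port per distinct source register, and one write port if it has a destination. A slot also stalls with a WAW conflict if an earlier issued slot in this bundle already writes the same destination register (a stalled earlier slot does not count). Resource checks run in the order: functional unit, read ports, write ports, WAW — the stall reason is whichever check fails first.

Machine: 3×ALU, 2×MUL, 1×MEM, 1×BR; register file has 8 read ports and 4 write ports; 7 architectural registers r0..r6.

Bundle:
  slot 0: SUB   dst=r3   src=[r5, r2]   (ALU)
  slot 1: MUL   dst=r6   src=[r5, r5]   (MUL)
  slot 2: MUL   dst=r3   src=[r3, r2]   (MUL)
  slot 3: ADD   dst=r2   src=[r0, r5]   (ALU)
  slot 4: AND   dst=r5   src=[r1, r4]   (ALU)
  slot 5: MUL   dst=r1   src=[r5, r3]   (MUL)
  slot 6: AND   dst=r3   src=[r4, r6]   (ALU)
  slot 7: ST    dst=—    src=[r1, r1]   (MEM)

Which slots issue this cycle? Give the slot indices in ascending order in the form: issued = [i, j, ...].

issued = [0, 1, 3, 4, 7]

#0 ALU src=r5,r2 dispatched  <A:2 Mu:2 Ld:1 B:1 rd:6 wr:3>
#1 MUL src=r5,r5 dispatched  <A:2 Mu:1 Ld:1 B:1 rd:5 wr:2>
#2 MUL src=r3,r2 held:WAW  <A:2 Mu:1 Ld:1 B:1 rd:5 wr:2>
#3 ALU src=r0,r5 dispatched  <A:1 Mu:1 Ld:1 B:1 rd:3 wr:1>
#4 ALU src=r1,r4 dispatched  <A:0 Mu:1 Ld:1 B:1 rd:1 wr:0>
#5 MUL src=r5,r3 held:RD_PORT  <A:0 Mu:1 Ld:1 B:1 rd:1 wr:0>
#6 ALU src=r4,r6 held:FU  <A:0 Mu:1 Ld:1 B:1 rd:1 wr:0>
#7 MEM src=r1,r1 dispatched  <A:0 Mu:1 Ld:0 B:1 rd:0 wr:0>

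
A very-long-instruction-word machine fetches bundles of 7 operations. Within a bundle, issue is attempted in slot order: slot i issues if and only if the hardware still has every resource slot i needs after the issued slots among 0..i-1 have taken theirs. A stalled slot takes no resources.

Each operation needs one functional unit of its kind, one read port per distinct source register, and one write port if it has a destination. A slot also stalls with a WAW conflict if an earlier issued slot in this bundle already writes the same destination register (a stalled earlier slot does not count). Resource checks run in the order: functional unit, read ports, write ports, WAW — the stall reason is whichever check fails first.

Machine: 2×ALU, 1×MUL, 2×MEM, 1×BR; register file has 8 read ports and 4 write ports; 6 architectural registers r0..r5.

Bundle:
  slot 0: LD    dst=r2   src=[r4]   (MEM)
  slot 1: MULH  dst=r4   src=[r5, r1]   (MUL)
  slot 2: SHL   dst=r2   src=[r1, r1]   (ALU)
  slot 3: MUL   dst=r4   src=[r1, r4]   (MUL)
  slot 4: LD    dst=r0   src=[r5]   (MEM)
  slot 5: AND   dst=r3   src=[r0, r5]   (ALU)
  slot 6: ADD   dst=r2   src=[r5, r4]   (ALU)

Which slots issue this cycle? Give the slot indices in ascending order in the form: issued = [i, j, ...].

issued = [0, 1, 4, 5]

  0. MEM→r2 ⇒ go  {2A/1Mu/1Ld/1B | 7r 3w}
  1. MUL→r4 ⇒ go  {2A/0Mu/1Ld/1B | 5r 2w}
  2. ALU→r2 ⇒ no(WAW)  {2A/0Mu/1Ld/1B | 5r 2w}
  3. MUL→r4 ⇒ no(FU)  {2A/0Mu/1Ld/1B | 5r 2w}
  4. MEM→r0 ⇒ go  {2A/0Mu/0Ld/1B | 4r 1w}
  5. ALU→r3 ⇒ go  {1A/0Mu/0Ld/1B | 2r 0w}
  6. ALU→r2 ⇒ no(WR_PORT)  {1A/0Mu/0Ld/1B | 2r 0w}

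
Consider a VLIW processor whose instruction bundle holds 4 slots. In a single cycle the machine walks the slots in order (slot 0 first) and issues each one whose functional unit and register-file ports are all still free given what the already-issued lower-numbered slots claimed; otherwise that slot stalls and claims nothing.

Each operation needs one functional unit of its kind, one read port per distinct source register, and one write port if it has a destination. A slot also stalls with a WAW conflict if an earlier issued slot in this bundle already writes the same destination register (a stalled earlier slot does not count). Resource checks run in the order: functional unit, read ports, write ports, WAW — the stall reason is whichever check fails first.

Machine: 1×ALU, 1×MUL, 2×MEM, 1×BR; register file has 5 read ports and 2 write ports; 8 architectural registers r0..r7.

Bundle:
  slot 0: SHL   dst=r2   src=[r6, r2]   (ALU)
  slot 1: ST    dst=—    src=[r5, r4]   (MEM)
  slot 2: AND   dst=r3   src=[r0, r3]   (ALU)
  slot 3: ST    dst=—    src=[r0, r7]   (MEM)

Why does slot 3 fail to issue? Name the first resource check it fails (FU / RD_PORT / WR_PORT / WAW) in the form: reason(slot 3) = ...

  0. ALU→r2 ⇒ go  {0A/1Mu/2Ld/1B | 3r 1w}
  1. MEM ⇒ go  {0A/1Mu/1Ld/1B | 1r 1w}
  2. ALU→r3 ⇒ no(FU)  {0A/1Mu/1Ld/1B | 1r 1w}
  3. MEM ⇒ no(RD_PORT)  {0A/1Mu/1Ld/1B | 1r 1w}

reason(slot 3) = RD_PORT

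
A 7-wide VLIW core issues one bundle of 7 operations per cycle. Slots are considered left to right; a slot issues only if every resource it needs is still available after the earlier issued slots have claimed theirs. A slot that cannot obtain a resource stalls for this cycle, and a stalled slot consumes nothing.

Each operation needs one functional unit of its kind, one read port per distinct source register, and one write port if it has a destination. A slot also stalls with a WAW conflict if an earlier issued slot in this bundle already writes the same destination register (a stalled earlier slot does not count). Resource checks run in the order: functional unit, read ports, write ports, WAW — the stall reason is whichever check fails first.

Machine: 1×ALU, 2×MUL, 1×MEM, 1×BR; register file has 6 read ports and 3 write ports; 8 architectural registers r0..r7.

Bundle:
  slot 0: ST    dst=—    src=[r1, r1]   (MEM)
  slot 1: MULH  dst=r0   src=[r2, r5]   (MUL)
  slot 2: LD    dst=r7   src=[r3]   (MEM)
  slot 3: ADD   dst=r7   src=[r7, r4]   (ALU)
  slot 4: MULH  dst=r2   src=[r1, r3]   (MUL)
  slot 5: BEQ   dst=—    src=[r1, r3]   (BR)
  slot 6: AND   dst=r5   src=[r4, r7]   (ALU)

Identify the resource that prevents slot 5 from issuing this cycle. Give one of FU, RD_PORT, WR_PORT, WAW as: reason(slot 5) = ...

[0] MEM needs rd=1 wr=0: ok; after: ALU=1 MUL=2 MEM=0 BR=1, R=5, W=3
[1] MUL needs rd=2 wr=1: ok; after: ALU=1 MUL=1 MEM=0 BR=1, R=3, W=2
[2] MEM needs rd=1 wr=1: FU; after: ALU=1 MUL=1 MEM=0 BR=1, R=3, W=2
[3] ALU needs rd=2 wr=1: ok; after: ALU=0 MUL=1 MEM=0 BR=1, R=1, W=1
[4] MUL needs rd=2 wr=1: RD_PORT; after: ALU=0 MUL=1 MEM=0 BR=1, R=1, W=1
[5] BR needs rd=2 wr=0: RD_PORT; after: ALU=0 MUL=1 MEM=0 BR=1, R=1, W=1
[6] ALU needs rd=2 wr=1: FU; after: ALU=0 MUL=1 MEM=0 BR=1, R=1, W=1

reason(slot 5) = RD_PORT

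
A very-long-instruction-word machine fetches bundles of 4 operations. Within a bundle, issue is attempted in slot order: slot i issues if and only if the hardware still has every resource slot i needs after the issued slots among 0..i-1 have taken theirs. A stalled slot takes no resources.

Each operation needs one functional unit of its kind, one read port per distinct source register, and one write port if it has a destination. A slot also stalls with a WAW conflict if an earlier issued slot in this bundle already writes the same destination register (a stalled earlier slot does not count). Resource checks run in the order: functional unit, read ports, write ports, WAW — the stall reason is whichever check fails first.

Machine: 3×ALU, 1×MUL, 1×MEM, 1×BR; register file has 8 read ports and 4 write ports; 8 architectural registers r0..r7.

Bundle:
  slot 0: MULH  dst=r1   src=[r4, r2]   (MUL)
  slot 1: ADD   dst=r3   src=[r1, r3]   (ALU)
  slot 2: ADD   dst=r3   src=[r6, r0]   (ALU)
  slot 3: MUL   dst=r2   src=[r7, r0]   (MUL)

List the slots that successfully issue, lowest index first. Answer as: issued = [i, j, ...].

issued = [0, 1]

(0) want 1×MUL +2rd +1wr — yes → AL3|MU0|ME1|BR1|rd6|wr3
(1) want 1×ALU +2rd +1wr — yes → AL2|MU0|ME1|BR1|rd4|wr2
(2) want 1×ALU +2rd +1wr — WAW → AL2|MU0|ME1|BR1|rd4|wr2
(3) want 1×MUL +2rd +1wr — FU → AL2|MU0|ME1|BR1|rd4|wr2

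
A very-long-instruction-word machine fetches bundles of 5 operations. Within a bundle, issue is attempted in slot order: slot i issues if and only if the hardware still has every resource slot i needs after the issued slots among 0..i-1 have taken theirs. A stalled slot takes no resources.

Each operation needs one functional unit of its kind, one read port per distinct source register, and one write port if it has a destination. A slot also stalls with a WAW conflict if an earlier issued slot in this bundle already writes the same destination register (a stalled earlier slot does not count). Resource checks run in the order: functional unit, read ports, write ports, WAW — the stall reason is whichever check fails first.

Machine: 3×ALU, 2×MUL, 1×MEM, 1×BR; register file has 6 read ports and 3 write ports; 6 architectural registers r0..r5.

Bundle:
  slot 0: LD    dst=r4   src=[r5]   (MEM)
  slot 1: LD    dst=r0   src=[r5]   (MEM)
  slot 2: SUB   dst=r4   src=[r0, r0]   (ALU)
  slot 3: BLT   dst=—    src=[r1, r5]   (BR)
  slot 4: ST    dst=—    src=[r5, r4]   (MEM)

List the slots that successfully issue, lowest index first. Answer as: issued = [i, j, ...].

#0 MEM src=r5 dispatched  <A:3 Mu:2 Ld:0 B:1 rd:5 wr:2>
#1 MEM src=r5 held:FU  <A:3 Mu:2 Ld:0 B:1 rd:5 wr:2>
#2 ALU src=r0,r0 held:WAW  <A:3 Mu:2 Ld:0 B:1 rd:5 wr:2>
#3 BR src=r1,r5 dispatched  <A:3 Mu:2 Ld:0 B:0 rd:3 wr:2>
#4 MEM src=r5,r4 held:FU  <A:3 Mu:2 Ld:0 B:0 rd:3 wr:2>

issued = [0, 3]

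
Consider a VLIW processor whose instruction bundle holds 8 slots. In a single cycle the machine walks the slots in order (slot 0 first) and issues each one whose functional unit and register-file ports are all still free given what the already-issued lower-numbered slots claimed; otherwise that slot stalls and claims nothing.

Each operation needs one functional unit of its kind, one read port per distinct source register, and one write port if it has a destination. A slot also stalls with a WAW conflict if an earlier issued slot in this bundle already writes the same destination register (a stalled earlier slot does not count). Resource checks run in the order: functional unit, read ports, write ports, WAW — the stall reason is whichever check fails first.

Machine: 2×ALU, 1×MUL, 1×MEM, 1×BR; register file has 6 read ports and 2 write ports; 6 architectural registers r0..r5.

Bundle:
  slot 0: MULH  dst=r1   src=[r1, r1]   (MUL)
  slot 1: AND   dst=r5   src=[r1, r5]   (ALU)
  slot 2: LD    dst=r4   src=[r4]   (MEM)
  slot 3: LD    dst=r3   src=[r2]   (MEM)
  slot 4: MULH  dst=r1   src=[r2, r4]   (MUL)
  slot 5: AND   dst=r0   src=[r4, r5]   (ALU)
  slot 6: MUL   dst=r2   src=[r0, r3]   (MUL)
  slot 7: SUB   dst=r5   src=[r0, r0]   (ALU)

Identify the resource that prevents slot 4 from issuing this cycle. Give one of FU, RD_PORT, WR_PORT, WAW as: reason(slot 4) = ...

reason(slot 4) = FU

(0) want 1×MUL +1rd +1wr — yes → AL2|MU0|ME1|BR1|rd5|wr1
(1) want 1×ALU +2rd +1wr — yes → AL1|MU0|ME1|BR1|rd3|wr0
(2) want 1×MEM +1rd +1wr — WR_PORT → AL1|MU0|ME1|BR1|rd3|wr0
(3) want 1×MEM +1rd +1wr — WR_PORT → AL1|MU0|ME1|BR1|rd3|wr0
(4) want 1×MUL +2rd +1wr — FU → AL1|MU0|ME1|BR1|rd3|wr0
(5) want 1×ALU +2rd +1wr — WR_PORT → AL1|MU0|ME1|BR1|rd3|wr0
(6) want 1×MUL +2rd +1wr — FU → AL1|MU0|ME1|BR1|rd3|wr0
(7) want 1×ALU +1rd +1wr — WR_PORT → AL1|MU0|ME1|BR1|rd3|wr0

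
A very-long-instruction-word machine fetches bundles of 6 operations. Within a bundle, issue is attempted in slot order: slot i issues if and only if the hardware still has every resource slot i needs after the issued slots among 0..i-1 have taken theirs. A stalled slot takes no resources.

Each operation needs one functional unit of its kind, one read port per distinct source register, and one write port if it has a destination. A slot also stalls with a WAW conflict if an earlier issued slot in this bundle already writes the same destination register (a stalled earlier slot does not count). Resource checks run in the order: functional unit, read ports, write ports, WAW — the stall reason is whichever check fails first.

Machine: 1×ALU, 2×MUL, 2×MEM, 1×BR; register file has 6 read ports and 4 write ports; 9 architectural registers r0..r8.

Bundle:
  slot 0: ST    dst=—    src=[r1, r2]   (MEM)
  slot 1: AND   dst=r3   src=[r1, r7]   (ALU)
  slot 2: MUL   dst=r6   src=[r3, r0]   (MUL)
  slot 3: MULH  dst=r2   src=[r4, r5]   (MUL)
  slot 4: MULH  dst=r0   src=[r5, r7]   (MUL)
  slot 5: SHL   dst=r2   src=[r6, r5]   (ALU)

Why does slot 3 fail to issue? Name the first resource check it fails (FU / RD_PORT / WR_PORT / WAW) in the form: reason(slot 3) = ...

reason(slot 3) = RD_PORT

#0 MEM src=r1,r2 dispatched  <A:1 Mu:2 Ld:1 B:1 rd:4 wr:4>
#1 ALU src=r1,r7 dispatched  <A:0 Mu:2 Ld:1 B:1 rd:2 wr:3>
#2 MUL src=r3,r0 dispatched  <A:0 Mu:1 Ld:1 B:1 rd:0 wr:2>
#3 MUL src=r4,r5 held:RD_PORT  <A:0 Mu:1 Ld:1 B:1 rd:0 wr:2>
#4 MUL src=r5,r7 held:RD_PORT  <A:0 Mu:1 Ld:1 B:1 rd:0 wr:2>
#5 ALU src=r6,r5 held:FU  <A:0 Mu:1 Ld:1 B:1 rd:0 wr:2>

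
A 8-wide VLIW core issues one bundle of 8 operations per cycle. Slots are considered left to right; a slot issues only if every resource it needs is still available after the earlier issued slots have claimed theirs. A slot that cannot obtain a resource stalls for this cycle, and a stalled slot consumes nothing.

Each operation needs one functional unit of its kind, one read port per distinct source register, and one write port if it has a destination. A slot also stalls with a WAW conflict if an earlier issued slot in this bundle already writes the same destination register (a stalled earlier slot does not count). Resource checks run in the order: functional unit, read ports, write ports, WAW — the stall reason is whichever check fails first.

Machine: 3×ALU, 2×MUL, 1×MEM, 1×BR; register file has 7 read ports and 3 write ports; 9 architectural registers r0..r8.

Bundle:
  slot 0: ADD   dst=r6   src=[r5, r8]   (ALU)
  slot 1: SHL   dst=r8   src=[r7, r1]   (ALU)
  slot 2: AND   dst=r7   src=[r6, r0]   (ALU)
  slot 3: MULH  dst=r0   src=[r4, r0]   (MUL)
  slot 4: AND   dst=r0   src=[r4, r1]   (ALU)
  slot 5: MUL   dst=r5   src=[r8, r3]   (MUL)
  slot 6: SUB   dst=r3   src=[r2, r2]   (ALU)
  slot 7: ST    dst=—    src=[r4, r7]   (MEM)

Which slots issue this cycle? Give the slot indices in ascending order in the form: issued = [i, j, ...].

issued = [0, 1, 2]

slot 0 (ALU): ISSUE — free A2,Mu2,Ld1,B1 rp5 wp2
slot 1 (ALU): ISSUE — free A1,Mu2,Ld1,B1 rp3 wp1
slot 2 (ALU): ISSUE — free A0,Mu2,Ld1,B1 rp1 wp0
slot 3 (MUL): stall RD_PORT — free A0,Mu2,Ld1,B1 rp1 wp0
slot 4 (ALU): stall FU — free A0,Mu2,Ld1,B1 rp1 wp0
slot 5 (MUL): stall RD_PORT — free A0,Mu2,Ld1,B1 rp1 wp0
slot 6 (ALU): stall FU — free A0,Mu2,Ld1,B1 rp1 wp0
slot 7 (MEM): stall RD_PORT — free A0,Mu2,Ld1,B1 rp1 wp0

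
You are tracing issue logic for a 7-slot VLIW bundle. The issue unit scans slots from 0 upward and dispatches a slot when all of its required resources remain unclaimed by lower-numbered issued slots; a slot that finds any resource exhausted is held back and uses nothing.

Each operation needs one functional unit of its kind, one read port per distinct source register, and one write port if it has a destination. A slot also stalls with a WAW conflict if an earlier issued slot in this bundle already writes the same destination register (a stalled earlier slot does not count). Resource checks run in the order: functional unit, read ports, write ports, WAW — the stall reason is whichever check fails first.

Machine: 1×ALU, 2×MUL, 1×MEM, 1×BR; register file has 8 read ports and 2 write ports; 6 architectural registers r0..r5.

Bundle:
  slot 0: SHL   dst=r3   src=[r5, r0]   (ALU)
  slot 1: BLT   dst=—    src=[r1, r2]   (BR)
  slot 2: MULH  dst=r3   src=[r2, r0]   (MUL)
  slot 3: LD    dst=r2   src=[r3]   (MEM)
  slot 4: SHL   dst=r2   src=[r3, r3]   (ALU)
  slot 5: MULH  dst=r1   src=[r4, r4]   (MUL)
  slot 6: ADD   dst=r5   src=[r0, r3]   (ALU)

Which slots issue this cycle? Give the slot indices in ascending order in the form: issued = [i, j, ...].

#0 ALU src=r5,r0 dispatched  <A:0 Mu:2 Ld:1 B:1 rd:6 wr:1>
#1 BR src=r1,r2 dispatched  <A:0 Mu:2 Ld:1 B:0 rd:4 wr:1>
#2 MUL src=r2,r0 held:WAW  <A:0 Mu:2 Ld:1 B:0 rd:4 wr:1>
#3 MEM src=r3 dispatched  <A:0 Mu:2 Ld:0 B:0 rd:3 wr:0>
#4 ALU src=r3,r3 held:FU  <A:0 Mu:2 Ld:0 B:0 rd:3 wr:0>
#5 MUL src=r4,r4 held:WR_PORT  <A:0 Mu:2 Ld:0 B:0 rd:3 wr:0>
#6 ALU src=r0,r3 held:FU  <A:0 Mu:2 Ld:0 B:0 rd:3 wr:0>

issued = [0, 1, 3]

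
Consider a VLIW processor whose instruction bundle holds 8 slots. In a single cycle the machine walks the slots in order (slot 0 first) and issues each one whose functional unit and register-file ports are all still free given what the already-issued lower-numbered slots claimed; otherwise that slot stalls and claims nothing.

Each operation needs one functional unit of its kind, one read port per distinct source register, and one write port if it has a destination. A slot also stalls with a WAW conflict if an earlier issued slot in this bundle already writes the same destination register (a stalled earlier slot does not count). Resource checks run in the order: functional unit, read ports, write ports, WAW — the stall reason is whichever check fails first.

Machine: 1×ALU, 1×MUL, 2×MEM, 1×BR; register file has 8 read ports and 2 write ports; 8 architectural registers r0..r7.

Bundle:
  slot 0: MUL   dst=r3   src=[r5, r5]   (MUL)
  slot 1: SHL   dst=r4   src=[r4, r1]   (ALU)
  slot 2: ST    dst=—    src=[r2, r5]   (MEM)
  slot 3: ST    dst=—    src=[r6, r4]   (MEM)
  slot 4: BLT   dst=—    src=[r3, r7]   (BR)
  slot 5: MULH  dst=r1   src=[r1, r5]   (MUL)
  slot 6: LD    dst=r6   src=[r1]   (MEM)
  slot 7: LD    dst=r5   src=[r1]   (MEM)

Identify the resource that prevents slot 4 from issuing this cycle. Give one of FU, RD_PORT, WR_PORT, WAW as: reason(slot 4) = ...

slot 0 (MUL): ISSUE — free A1,Mu0,Ld2,B1 rp7 wp1
slot 1 (ALU): ISSUE — free A0,Mu0,Ld2,B1 rp5 wp0
slot 2 (MEM): ISSUE — free A0,Mu0,Ld1,B1 rp3 wp0
slot 3 (MEM): ISSUE — free A0,Mu0,Ld0,B1 rp1 wp0
slot 4 (BR): stall RD_PORT — free A0,Mu0,Ld0,B1 rp1 wp0
slot 5 (MUL): stall FU — free A0,Mu0,Ld0,B1 rp1 wp0
slot 6 (MEM): stall FU — free A0,Mu0,Ld0,B1 rp1 wp0
slot 7 (MEM): stall FU — free A0,Mu0,Ld0,B1 rp1 wp0

reason(slot 4) = RD_PORT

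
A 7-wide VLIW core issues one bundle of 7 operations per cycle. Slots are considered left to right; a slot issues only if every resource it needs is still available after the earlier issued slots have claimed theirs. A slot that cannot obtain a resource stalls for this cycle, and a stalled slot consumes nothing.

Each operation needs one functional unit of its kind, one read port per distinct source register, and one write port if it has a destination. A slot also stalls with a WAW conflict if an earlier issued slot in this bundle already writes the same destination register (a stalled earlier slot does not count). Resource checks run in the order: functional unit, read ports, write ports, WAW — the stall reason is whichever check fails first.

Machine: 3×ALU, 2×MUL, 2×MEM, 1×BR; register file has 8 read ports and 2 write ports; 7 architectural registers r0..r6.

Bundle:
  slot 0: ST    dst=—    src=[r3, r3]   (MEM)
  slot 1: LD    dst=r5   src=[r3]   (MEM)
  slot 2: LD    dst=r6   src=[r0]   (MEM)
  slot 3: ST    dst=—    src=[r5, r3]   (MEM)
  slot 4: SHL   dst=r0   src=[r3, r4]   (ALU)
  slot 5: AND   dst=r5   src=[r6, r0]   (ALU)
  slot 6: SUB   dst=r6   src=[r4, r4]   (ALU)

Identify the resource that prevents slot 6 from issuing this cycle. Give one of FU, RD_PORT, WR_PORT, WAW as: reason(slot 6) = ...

slot 0 (MEM): ISSUE — free A3,Mu2,Ld1,B1 rp7 wp2
slot 1 (MEM): ISSUE — free A3,Mu2,Ld0,B1 rp6 wp1
slot 2 (MEM): stall FU — free A3,Mu2,Ld0,B1 rp6 wp1
slot 3 (MEM): stall FU — free A3,Mu2,Ld0,B1 rp6 wp1
slot 4 (ALU): ISSUE — free A2,Mu2,Ld0,B1 rp4 wp0
slot 5 (ALU): stall WR_PORT — free A2,Mu2,Ld0,B1 rp4 wp0
slot 6 (ALU): stall WR_PORT — free A2,Mu2,Ld0,B1 rp4 wp0

reason(slot 6) = WR_PORT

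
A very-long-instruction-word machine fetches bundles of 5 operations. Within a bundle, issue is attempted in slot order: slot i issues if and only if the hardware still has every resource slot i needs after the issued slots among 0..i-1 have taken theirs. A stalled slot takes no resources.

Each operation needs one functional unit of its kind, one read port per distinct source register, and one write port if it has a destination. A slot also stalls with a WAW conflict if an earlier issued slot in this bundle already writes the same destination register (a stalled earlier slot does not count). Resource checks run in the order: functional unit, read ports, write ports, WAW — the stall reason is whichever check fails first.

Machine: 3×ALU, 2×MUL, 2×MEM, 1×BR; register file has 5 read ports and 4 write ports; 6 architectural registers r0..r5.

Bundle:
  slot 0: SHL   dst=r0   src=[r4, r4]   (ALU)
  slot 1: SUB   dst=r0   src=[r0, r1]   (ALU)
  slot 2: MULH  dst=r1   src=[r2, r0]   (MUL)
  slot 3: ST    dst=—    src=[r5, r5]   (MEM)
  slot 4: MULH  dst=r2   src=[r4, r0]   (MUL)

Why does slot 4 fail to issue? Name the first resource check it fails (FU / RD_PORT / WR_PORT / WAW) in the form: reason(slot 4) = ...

reason(slot 4) = RD_PORT

  0. ALU→r0 ⇒ go  {2A/2Mu/2Ld/1B | 4r 3w}
  1. ALU→r0 ⇒ no(WAW)  {2A/2Mu/2Ld/1B | 4r 3w}
  2. MUL→r1 ⇒ go  {2A/1Mu/2Ld/1B | 2r 2w}
  3. MEM ⇒ go  {2A/1Mu/1Ld/1B | 1r 2w}
  4. MUL→r2 ⇒ no(RD_PORT)  {2A/1Mu/1Ld/1B | 1r 2w}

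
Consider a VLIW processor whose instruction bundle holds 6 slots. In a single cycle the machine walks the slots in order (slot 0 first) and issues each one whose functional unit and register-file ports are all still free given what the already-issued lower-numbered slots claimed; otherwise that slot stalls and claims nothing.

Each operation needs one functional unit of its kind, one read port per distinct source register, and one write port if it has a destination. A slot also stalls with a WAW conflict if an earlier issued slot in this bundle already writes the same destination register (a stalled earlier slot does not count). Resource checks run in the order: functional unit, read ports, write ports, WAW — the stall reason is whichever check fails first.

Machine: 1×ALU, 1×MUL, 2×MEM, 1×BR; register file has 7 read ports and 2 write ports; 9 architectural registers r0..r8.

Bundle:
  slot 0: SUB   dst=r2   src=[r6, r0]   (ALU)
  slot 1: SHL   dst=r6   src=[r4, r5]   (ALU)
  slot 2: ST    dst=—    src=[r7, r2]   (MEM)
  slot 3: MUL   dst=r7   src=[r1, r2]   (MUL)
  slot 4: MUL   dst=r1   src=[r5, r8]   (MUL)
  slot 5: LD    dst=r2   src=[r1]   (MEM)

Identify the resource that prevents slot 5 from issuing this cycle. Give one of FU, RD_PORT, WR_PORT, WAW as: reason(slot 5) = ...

(0) want 1×ALU +2rd +1wr — yes → AL0|MU1|ME2|BR1|rd5|wr1
(1) want 1×ALU +2rd +1wr — FU → AL0|MU1|ME2|BR1|rd5|wr1
(2) want 1×MEM +2rd +0wr — yes → AL0|MU1|ME1|BR1|rd3|wr1
(3) want 1×MUL +2rd +1wr — yes → AL0|MU0|ME1|BR1|rd1|wr0
(4) want 1×MUL +2rd +1wr — FU → AL0|MU0|ME1|BR1|rd1|wr0
(5) want 1×MEM +1rd +1wr — WR_PORT → AL0|MU0|ME1|BR1|rd1|wr0

reason(slot 5) = WR_PORT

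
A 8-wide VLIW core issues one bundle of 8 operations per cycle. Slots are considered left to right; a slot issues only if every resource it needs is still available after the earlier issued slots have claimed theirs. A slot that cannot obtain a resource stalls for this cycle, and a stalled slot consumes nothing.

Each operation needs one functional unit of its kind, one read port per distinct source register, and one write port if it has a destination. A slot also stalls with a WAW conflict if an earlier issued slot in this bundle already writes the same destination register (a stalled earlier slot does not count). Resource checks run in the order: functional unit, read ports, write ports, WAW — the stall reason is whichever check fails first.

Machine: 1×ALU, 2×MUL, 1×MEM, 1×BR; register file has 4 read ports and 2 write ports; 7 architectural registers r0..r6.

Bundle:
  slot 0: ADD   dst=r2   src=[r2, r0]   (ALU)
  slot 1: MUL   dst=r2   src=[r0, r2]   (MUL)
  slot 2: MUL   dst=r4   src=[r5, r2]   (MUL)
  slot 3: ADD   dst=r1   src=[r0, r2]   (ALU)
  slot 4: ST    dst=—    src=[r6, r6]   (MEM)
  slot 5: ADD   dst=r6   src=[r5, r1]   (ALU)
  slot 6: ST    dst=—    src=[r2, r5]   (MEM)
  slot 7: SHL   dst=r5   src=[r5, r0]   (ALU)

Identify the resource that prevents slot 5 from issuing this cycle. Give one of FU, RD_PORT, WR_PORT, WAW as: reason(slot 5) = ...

#0 ALU src=r2,r0 dispatched  <A:0 Mu:2 Ld:1 B:1 rd:2 wr:1>
#1 MUL src=r0,r2 held:WAW  <A:0 Mu:2 Ld:1 B:1 rd:2 wr:1>
#2 MUL src=r5,r2 dispatched  <A:0 Mu:1 Ld:1 B:1 rd:0 wr:0>
#3 ALU src=r0,r2 held:FU  <A:0 Mu:1 Ld:1 B:1 rd:0 wr:0>
#4 MEM src=r6,r6 held:RD_PORT  <A:0 Mu:1 Ld:1 B:1 rd:0 wr:0>
#5 ALU src=r5,r1 held:FU  <A:0 Mu:1 Ld:1 B:1 rd:0 wr:0>
#6 MEM src=r2,r5 held:RD_PORT  <A:0 Mu:1 Ld:1 B:1 rd:0 wr:0>
#7 ALU src=r5,r0 held:FU  <A:0 Mu:1 Ld:1 B:1 rd:0 wr:0>

reason(slot 5) = FU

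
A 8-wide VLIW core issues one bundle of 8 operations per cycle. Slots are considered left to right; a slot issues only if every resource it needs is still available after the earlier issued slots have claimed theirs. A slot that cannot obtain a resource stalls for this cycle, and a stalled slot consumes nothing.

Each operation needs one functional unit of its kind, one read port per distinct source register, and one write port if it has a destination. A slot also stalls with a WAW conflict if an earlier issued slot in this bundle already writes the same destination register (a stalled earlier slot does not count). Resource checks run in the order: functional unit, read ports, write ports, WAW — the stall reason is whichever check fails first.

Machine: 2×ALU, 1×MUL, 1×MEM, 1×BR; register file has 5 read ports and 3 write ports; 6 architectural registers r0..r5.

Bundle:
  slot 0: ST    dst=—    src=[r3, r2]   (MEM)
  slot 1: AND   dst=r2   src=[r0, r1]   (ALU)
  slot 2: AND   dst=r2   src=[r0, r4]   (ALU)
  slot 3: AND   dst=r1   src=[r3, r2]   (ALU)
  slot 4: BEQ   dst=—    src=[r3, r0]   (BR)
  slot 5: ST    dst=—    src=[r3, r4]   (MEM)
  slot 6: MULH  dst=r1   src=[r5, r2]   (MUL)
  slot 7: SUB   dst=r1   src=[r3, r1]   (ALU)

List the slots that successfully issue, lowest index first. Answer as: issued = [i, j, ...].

(0) want 1×MEM +2rd +0wr — yes → AL2|MU1|ME0|BR1|rd3|wr3
(1) want 1×ALU +2rd +1wr — yes → AL1|MU1|ME0|BR1|rd1|wr2
(2) want 1×ALU +2rd +1wr — RD_PORT → AL1|MU1|ME0|BR1|rd1|wr2
(3) want 1×ALU +2rd +1wr — RD_PORT → AL1|MU1|ME0|BR1|rd1|wr2
(4) want 1×BR +2rd +0wr — RD_PORT → AL1|MU1|ME0|BR1|rd1|wr2
(5) want 1×MEM +2rd +0wr — FU → AL1|MU1|ME0|BR1|rd1|wr2
(6) want 1×MUL +2rd +1wr — RD_PORT → AL1|MU1|ME0|BR1|rd1|wr2
(7) want 1×ALU +2rd +1wr — RD_PORT → AL1|MU1|ME0|BR1|rd1|wr2

issued = [0, 1]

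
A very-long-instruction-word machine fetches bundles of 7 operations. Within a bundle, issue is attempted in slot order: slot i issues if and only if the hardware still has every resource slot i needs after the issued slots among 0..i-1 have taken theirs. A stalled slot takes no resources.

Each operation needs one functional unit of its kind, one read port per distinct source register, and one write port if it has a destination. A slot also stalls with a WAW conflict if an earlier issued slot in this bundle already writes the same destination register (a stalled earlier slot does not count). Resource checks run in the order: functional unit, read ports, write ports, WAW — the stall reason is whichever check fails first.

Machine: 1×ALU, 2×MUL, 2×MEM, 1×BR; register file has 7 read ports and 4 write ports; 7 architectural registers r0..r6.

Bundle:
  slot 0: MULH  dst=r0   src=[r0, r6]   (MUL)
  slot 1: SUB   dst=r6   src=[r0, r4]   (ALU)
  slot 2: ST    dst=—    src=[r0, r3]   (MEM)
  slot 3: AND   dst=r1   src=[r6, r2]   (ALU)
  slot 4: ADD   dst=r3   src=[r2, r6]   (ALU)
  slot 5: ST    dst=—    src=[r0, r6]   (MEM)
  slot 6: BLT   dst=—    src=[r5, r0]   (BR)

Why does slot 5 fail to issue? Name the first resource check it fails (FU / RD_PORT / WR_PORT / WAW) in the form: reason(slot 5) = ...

(0) want 1×MUL +2rd +1wr — yes → AL1|MU1|ME2|BR1|rd5|wr3
(1) want 1×ALU +2rd +1wr — yes → AL0|MU1|ME2|BR1|rd3|wr2
(2) want 1×MEM +2rd +0wr — yes → AL0|MU1|ME1|BR1|rd1|wr2
(3) want 1×ALU +2rd +1wr — FU → AL0|MU1|ME1|BR1|rd1|wr2
(4) want 1×ALU +2rd +1wr — FU → AL0|MU1|ME1|BR1|rd1|wr2
(5) want 1×MEM +2rd +0wr — RD_PORT → AL0|MU1|ME1|BR1|rd1|wr2
(6) want 1×BR +2rd +0wr — RD_PORT → AL0|MU1|ME1|BR1|rd1|wr2

reason(slot 5) = RD_PORT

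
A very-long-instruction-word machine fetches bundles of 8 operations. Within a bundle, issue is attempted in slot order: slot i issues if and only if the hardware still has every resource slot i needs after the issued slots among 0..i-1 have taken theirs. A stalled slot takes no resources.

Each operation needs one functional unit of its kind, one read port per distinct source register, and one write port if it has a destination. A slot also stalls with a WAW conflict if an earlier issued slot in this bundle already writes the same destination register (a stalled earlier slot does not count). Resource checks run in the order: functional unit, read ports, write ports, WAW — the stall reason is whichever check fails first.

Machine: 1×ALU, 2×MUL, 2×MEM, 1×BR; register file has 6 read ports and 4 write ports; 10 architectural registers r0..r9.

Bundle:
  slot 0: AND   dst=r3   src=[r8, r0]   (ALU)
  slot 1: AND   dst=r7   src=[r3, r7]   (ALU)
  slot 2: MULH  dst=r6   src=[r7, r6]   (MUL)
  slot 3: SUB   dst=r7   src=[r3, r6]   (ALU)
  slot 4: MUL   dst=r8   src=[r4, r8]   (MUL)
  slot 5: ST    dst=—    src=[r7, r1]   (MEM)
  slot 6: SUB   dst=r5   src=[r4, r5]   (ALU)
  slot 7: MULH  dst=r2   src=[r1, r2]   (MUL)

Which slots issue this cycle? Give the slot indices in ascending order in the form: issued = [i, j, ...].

  0. ALU→r3 ⇒ go  {0A/2Mu/2Ld/1B | 4r 3w}
  1. ALU→r7 ⇒ no(FU)  {0A/2Mu/2Ld/1B | 4r 3w}
  2. MUL→r6 ⇒ go  {0A/1Mu/2Ld/1B | 2r 2w}
  3. ALU→r7 ⇒ no(FU)  {0A/1Mu/2Ld/1B | 2r 2w}
  4. MUL→r8 ⇒ go  {0A/0Mu/2Ld/1B | 0r 1w}
  5. MEM ⇒ no(RD_PORT)  {0A/0Mu/2Ld/1B | 0r 1w}
  6. ALU→r5 ⇒ no(FU)  {0A/0Mu/2Ld/1B | 0r 1w}
  7. MUL→r2 ⇒ no(FU)  {0A/0Mu/2Ld/1B | 0r 1w}

issued = [0, 2, 4]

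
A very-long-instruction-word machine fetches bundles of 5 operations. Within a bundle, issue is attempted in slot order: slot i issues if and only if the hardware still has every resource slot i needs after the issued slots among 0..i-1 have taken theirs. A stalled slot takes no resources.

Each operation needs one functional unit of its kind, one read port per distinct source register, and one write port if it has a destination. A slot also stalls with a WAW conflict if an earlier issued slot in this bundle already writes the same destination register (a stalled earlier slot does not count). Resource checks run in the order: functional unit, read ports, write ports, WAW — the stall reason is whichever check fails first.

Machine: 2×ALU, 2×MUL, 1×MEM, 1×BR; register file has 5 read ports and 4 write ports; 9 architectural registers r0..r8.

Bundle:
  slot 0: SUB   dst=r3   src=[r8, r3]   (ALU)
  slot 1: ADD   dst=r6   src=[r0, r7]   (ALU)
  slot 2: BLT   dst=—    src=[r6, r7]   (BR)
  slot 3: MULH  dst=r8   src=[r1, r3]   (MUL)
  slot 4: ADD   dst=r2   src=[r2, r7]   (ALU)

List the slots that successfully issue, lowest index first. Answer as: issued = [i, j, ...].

[0] ALU needs rd=2 wr=1: ok; after: ALU=1 MUL=2 MEM=1 BR=1, R=3, W=3
[1] ALU needs rd=2 wr=1: ok; after: ALU=0 MUL=2 MEM=1 BR=1, R=1, W=2
[2] BR needs rd=2 wr=0: RD_PORT; after: ALU=0 MUL=2 MEM=1 BR=1, R=1, W=2
[3] MUL needs rd=2 wr=1: RD_PORT; after: ALU=0 MUL=2 MEM=1 BR=1, R=1, W=2
[4] ALU needs rd=2 wr=1: FU; after: ALU=0 MUL=2 MEM=1 BR=1, R=1, W=2

issued = [0, 1]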